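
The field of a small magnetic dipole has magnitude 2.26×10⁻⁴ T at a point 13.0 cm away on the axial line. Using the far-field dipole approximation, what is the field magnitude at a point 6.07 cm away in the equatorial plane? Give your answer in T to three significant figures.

Dipole fields scale as 1/r³ in the far field.
The axial field is twice the equatorial field at the same r, so the geometry factor is 1/2.
B₂ = B₁ · (1/2) · (r₁/r₂)³ = 2.26×10⁻⁴ · 0.5 · (13.0/6.07)³.
(r₁/r₂)³ = (2.142)³ = 9.823.
B₂ ≈ 0.001110 T.

B ≈ 0.00111 T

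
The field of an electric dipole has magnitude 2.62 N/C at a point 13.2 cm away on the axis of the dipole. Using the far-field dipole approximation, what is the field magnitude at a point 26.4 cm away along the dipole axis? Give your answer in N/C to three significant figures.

Dipole fields scale as 1/r³ in the far field; the geometry is the same at both points.
E₂ = E₁ · (r₁/r₂)³ = 2.62 · (13.2/26.4)³.
(r₁/r₂)³ = (0.5)³ = 0.125.
E₂ ≈ 0.3275 N/C.

E ≈ 0.328 N/C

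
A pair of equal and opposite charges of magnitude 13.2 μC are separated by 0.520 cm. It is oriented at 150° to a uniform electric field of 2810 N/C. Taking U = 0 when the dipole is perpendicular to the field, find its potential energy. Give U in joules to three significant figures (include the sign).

U ≈ 1.67×10⁻⁴ J

Dipole moment p = qd = (1.32×10⁻⁵ C)(0.00520 m) = 6.864×10⁻⁸ C·m.
U = −p·E = −pE cosθ.
U = −(6.864×10⁻⁸)(2810)·cos150° = 1.670×10⁻⁴ J.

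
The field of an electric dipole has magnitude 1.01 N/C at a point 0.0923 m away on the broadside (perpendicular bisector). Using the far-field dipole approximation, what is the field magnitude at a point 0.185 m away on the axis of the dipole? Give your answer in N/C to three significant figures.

E ≈ 0.251 N/C

Dipole fields scale as 1/r³ in the far field.
The axial field is twice the equatorial field at the same r, so the geometry factor is 2/1.
E₂ = E₁ · (2/1) · (r₁/r₂)³ = 1.01 · 2 · (0.0923/0.185)³.
(r₁/r₂)³ = (0.4989)³ = 0.1242.
E₂ ≈ 0.2509 N/C.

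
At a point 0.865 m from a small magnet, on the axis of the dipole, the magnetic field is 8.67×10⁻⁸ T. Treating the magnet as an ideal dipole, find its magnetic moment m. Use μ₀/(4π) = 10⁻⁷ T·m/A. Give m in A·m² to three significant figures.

m ≈ 0.281 A·m²

On axis B = (μ₀/4π)·2m/r³, so m = Br³·4π/(μ₀·2).
m = (8.67×10⁻⁸)·(0.865)³ / (2·10⁻⁷) = 0.2806 A·m².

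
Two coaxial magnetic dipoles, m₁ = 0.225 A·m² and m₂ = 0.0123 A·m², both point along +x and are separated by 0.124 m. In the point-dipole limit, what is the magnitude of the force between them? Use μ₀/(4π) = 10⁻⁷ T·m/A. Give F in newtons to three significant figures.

On-axis B of dipole 1: B = (μ₀/4π)·2m₁/r³. Force on dipole 2: F = m₂·dB/dr.
dB/dr = −(μ₀/4π)·6m₁/r⁴, so |F| = (μ₀/4π)·6m₁m₂/r⁴.
F = 6(10⁻⁷)(0.225)(0.0123)/(0.124)⁴ = 7.023×10⁻⁶ N.

F ≈ 7.02×10⁻⁶ N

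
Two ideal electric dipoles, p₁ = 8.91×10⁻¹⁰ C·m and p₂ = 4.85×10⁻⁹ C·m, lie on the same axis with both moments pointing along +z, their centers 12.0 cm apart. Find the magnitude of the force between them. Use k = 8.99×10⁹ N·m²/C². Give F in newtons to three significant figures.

On-axis field of dipole 1 at distance r: E = 2kp₁/r³. Force on dipole 2 is F = p₂·dE/dr (gradient along axis).
dE/dr = −6kp₁/r⁴, so |F| = 6kp₁p₂/r⁴ (attractive for aligned moments).
F = 6(8.99×10⁹)(8.91×10⁻¹⁰)(4.85×10⁻⁹)/(0.120)⁴ = 0.001124 N.

F ≈ 0.00112 N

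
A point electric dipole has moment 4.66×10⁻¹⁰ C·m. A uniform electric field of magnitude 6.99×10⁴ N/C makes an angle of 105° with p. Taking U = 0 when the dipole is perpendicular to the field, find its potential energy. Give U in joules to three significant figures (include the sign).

U ≈ 8.43×10⁻⁶ J

U = −p·E = −pE cosθ.
U = −(4.66×10⁻¹⁰)(6.99×10⁴)·cos105° = 8.431×10⁻⁶ J.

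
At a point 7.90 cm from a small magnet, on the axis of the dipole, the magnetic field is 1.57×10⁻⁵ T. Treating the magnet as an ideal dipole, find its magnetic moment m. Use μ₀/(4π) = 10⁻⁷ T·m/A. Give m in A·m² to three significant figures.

m ≈ 0.0387 A·m²

On axis B = (μ₀/4π)·2m/r³, so m = Br³·4π/(μ₀·2).
m = (1.57×10⁻⁵)·(0.0790)³ / (2·10⁻⁷) = 0.03870 A·m².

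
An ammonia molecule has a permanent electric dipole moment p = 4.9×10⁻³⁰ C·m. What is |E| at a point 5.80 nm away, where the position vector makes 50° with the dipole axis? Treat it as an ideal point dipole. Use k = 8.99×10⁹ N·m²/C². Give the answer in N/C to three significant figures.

At angle θ the dipole field magnitude is E = (kp/r³)·√(1 + 3cos²θ).
kp/r³ = (8.99×10⁹)(4.90×10⁻³⁰) / (5.80×10⁻⁹)³ = 2.258×10⁵ N/C.
√(1 + 3cos²50°) = √(1 + 3·0.4132) = √2.2395 ≈ 1.4965.
E ≈ 2.258×10⁵ × 1.497 = 3.379×10⁵ N/C.

E ≈ 3.38×10⁵ N/C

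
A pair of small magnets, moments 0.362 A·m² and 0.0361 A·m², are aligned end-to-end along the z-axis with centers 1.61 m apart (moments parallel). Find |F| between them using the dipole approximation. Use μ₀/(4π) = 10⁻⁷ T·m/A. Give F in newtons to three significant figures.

F ≈ 1.17×10⁻⁹ N

On-axis B of dipole 1: B = (μ₀/4π)·2m₁/r³. Force on dipole 2: F = m₂·dB/dr.
dB/dr = −(μ₀/4π)·6m₁/r⁴, so |F| = (μ₀/4π)·6m₁m₂/r⁴.
F = 6(10⁻⁷)(0.362)(0.0361)/(1.61)⁴ = 1.167×10⁻⁹ N.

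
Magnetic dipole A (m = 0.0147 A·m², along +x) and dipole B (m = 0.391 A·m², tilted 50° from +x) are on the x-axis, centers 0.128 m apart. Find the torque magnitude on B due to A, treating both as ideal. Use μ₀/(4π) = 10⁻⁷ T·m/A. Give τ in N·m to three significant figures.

Dipole B is on the axis of dipole A, so B₁ there is axial: B₁ = (μ₀/4π)·2m₁/r³ along +x.
B₁ = 2(10⁻⁷)(0.0147)/(0.128)³ = 1.402×10⁻⁶ T.
τ = m₂ B₁ sinθ.
τ = (0.391)(1.402×10⁻⁶)·sin50° = 4.199×10⁻⁷ N·m.

τ ≈ 4.20×10⁻⁷ N·m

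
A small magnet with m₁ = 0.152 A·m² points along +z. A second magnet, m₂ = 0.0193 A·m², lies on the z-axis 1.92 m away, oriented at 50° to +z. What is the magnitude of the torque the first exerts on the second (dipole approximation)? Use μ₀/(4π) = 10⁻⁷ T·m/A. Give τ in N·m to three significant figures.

Dipole B is on the axis of dipole A, so B₁ there is axial: B₁ = (μ₀/4π)·2m₁/r³ along +z.
B₁ = 2(10⁻⁷)(0.152)/(1.92)³ = 4.295×10⁻⁹ T.
τ = m₂ B₁ sinθ.
τ = (0.0193)(4.295×10⁻⁹)·sin50° = 6.350×10⁻¹¹ N·m.

τ ≈ 6.35×10⁻¹¹ N·m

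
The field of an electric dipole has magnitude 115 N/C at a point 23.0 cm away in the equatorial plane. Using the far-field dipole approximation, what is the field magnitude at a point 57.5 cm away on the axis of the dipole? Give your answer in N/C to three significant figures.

E ≈ 14.7 N/C

Dipole fields scale as 1/r³ in the far field.
The axial field is twice the equatorial field at the same r, so the geometry factor is 2/1.
E₂ = E₁ · (2/1) · (r₁/r₂)³ = 115 · 2 · (23.0/57.5)³.
(r₁/r₂)³ = (0.4)³ = 0.064.
E₂ ≈ 14.72 N/C.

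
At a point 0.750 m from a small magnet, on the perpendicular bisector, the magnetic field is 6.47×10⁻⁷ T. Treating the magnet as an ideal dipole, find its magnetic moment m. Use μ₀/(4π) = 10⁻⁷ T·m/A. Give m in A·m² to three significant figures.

m ≈ 2.73 A·m²

In the equatorial plane B = (μ₀/4π)·m/r³, so m = Br³·4π/(μ₀).
m = (6.47×10⁻⁷)·(0.750)³ / (10⁻⁷) = 2.730 A·m².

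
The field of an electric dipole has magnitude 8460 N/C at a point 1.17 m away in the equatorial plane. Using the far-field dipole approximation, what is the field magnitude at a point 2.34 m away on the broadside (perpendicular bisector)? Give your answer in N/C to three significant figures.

E ≈ 1060 N/C

Dipole fields scale as 1/r³ in the far field; the geometry is the same at both points.
E₂ = E₁ · (r₁/r₂)³ = 8460 · (1.17/2.34)³.
(r₁/r₂)³ = (0.5)³ = 0.125.
E₂ ≈ 1058 N/C.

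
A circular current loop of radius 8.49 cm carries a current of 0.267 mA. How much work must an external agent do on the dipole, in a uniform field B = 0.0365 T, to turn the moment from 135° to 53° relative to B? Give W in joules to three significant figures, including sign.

W ≈ -2.89×10⁻⁷ J

Magnetic moment m = IA = Iπa² = (2.67×10⁻⁴)·π·(0.0849)² = 6.046×10⁻⁶ A·m².
W_ext = ΔU = −mB cosθ₂ + mB cosθ₁ = mB(cosθ₁ − cosθ₂).
W = (6.046×10⁻⁶)(0.0365)·(cos135° − cos53°) = (2.207×10⁻⁷)·(-1.3089) = -2.889×10⁻⁷ J.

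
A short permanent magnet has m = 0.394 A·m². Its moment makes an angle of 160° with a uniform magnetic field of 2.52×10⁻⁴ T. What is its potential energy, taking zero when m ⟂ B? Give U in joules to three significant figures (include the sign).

U = −m·B = −mB cosθ.
U = −(0.394)(2.52×10⁻⁴)·cos160° = 9.330×10⁻⁵ J.

U ≈ 9.33×10⁻⁵ J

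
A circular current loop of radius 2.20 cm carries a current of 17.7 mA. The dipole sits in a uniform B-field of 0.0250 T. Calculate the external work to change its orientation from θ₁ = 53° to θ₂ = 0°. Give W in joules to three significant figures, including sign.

Magnetic moment m = IA = Iπa² = (0.0177)·π·(0.0220)² = 2.691×10⁻⁵ A·m².
W_ext = ΔU = −mB cosθ₂ + mB cosθ₁ = mB(cosθ₁ − cosθ₂).
W = (2.691×10⁻⁵)(0.0250)·(cos53° − cos0°) = (6.728×10⁻⁷)·(-0.3982) = -2.679×10⁻⁷ J.

W ≈ -2.68×10⁻⁷ J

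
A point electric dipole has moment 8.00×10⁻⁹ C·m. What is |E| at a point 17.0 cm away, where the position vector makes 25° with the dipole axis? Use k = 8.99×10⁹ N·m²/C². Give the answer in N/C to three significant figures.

At angle θ the dipole field magnitude is E = (kp/r³)·√(1 + 3cos²θ).
kp/r³ = (8.99×10⁹)(8.00×10⁻⁹) / (0.170)³ = 1.464×10⁴ N/C.
√(1 + 3cos²25°) = √(1 + 3·0.8214) = √3.4642 ≈ 1.8612.
E ≈ 1.464×10⁴ × 1.861 = 2.725×10⁴ N/C.

E ≈ 2.72×10⁴ N/C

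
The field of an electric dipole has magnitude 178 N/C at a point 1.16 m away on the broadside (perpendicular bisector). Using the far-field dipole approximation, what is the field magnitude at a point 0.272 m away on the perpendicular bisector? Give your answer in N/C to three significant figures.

E ≈ 1.38×10⁴ N/C

Dipole fields scale as 1/r³ in the far field; the geometry is the same at both points.
E₂ = E₁ · (r₁/r₂)³ = 178 · (1.16/0.272)³.
(r₁/r₂)³ = (4.265)³ = 77.57.
E₂ ≈ 1.381×10⁴ N/C.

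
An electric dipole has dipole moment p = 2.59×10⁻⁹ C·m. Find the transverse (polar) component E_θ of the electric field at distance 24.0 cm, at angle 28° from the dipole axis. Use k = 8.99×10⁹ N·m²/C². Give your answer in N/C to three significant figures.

For a dipole, E_θ = (kp sinθ)/r³.
kp/r³ = (8.99×10⁹)(2.59×10⁻⁹)/(0.240)³ = 1684 N/C.
E_θ = 1684·sin28° = 790.7 N/C.

E_θ ≈ 791 N/C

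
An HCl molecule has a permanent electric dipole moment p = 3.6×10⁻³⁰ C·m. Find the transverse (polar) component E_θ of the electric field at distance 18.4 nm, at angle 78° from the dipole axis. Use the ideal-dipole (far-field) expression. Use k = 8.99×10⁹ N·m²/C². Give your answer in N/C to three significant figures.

For a dipole, E_θ = (kp sinθ)/r³.
kp/r³ = (8.99×10⁹)(3.60×10⁻³⁰)/(1.84×10⁻⁸)³ = 5195 N/C.
E_θ = 5195·sin78° = 5082 N/C.

E_θ ≈ 5080 N/C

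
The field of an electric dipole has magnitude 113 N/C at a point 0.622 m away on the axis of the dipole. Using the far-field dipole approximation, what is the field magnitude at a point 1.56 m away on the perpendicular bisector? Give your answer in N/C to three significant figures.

E ≈ 3.58 N/C

Dipole fields scale as 1/r³ in the far field.
The axial field is twice the equatorial field at the same r, so the geometry factor is 1/2.
E₂ = E₁ · (1/2) · (r₁/r₂)³ = 113 · 0.5 · (0.622/1.56)³.
(r₁/r₂)³ = (0.3987)³ = 0.06339.
E₂ ≈ 3.581 N/C.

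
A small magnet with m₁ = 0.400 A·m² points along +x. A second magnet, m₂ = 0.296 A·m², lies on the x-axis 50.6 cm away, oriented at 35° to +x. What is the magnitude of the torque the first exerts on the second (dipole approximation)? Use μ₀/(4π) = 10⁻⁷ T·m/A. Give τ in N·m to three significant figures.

τ ≈ 1.05×10⁻⁷ N·m

Dipole B is on the axis of dipole A, so B₁ there is axial: B₁ = (μ₀/4π)·2m₁/r³ along +x.
B₁ = 2(10⁻⁷)(0.400)/(0.506)³ = 6.175×10⁻⁷ T.
τ = m₂ B₁ sinθ.
τ = (0.296)(6.175×10⁻⁷)·sin35° = 1.048×10⁻⁷ N·m.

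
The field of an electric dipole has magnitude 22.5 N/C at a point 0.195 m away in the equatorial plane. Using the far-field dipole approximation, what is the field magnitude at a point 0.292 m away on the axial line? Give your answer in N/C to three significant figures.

E ≈ 13.4 N/C

Dipole fields scale as 1/r³ in the far field.
The axial field is twice the equatorial field at the same r, so the geometry factor is 2/1.
E₂ = E₁ · (2/1) · (r₁/r₂)³ = 22.5 · 2 · (0.195/0.292)³.
(r₁/r₂)³ = (0.6678)³ = 0.2978.
E₂ ≈ 13.40 N/C.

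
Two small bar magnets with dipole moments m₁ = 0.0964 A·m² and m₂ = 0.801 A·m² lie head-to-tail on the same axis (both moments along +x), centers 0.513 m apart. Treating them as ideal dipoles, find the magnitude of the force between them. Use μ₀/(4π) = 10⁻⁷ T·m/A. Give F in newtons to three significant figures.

F ≈ 6.69×10⁻⁷ N

On-axis B of dipole 1: B = (μ₀/4π)·2m₁/r³. Force on dipole 2: F = m₂·dB/dr.
dB/dr = −(μ₀/4π)·6m₁/r⁴, so |F| = (μ₀/4π)·6m₁m₂/r⁴.
F = 6(10⁻⁷)(0.0964)(0.801)/(0.513)⁴ = 6.689×10⁻⁷ N.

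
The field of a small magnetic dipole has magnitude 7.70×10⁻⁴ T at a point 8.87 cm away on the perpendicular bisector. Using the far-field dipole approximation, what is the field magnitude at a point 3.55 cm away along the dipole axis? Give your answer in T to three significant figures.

Dipole fields scale as 1/r³ in the far field.
The axial field is twice the equatorial field at the same r, so the geometry factor is 2/1.
B₂ = B₁ · (2/1) · (r₁/r₂)³ = 7.70×10⁻⁴ · 2 · (8.87/3.55)³.
(r₁/r₂)³ = (2.499)³ = 15.6.
B₂ ≈ 0.02402 T.

B ≈ 0.0240 T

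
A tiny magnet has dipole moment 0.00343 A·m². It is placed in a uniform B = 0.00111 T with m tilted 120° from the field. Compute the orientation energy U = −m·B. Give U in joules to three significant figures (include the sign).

U ≈ 1.90×10⁻⁶ J

U = −m·B = −mB cosθ.
U = −(0.00343)(0.00111)·cos120° = 1.904×10⁻⁶ J.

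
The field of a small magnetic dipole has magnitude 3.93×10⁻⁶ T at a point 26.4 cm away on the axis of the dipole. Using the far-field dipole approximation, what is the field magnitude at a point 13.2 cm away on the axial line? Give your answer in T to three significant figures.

B ≈ 3.14×10⁻⁵ T

Dipole fields scale as 1/r³ in the far field; the geometry is the same at both points.
B₂ = B₁ · (r₁/r₂)³ = 3.93×10⁻⁶ · (26.4/13.2)³.
(r₁/r₂)³ = (2)³ = 8.
B₂ ≈ 3.144×10⁻⁵ T.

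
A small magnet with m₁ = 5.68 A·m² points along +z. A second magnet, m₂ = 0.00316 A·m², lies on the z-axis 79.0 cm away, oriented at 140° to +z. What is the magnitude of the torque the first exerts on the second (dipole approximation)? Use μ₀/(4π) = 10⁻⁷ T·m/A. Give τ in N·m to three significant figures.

τ ≈ 4.68×10⁻⁹ N·m

Dipole B is on the axis of dipole A, so B₁ there is axial: B₁ = (μ₀/4π)·2m₁/r³ along +z.
B₁ = 2(10⁻⁷)(5.68)/(0.790)³ = 2.304×10⁻⁶ T.
τ = m₂ B₁ sinθ.
τ = (0.00316)(2.304×10⁻⁶)·sin140° = 4.680×10⁻⁹ N·m.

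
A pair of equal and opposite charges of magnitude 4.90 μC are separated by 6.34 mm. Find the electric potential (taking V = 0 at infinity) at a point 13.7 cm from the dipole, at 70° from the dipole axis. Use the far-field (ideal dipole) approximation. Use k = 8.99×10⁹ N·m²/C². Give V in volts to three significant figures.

V ≈ 5090 V

Dipole moment p = qd = (4.90×10⁻⁶ C)(0.00634 m) = 3.107×10⁻⁸ C·m.
The dipole potential is V = kp cosθ / r².
V = (8.99×10⁹)(3.107×10⁻⁸)·cos70° / (0.137)² = 5090 V.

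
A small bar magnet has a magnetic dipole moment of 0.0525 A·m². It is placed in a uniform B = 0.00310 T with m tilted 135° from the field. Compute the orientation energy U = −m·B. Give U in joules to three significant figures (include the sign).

U = −m·B = −mB cosθ.
U = −(0.0525)(0.00310)·cos135° = 1.151×10⁻⁴ J.

U ≈ 1.15×10⁻⁴ J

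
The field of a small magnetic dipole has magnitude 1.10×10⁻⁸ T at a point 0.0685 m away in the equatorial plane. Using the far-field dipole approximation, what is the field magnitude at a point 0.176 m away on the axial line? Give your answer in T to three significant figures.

Dipole fields scale as 1/r³ in the far field.
The axial field is twice the equatorial field at the same r, so the geometry factor is 2/1.
B₂ = B₁ · (2/1) · (r₁/r₂)³ = 1.10×10⁻⁸ · 2 · (0.0685/0.176)³.
(r₁/r₂)³ = (0.3892)³ = 0.05896.
B₂ ≈ 1.297×10⁻⁹ T.

B ≈ 1.30×10⁻⁹ T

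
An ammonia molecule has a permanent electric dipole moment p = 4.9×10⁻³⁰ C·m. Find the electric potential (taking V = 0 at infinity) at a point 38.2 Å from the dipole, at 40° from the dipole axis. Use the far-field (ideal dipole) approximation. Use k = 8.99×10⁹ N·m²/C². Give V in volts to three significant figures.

The dipole potential is V = kp cosθ / r².
V = (8.99×10⁹)(4.90×10⁻³⁰)·cos40° / (3.82×10⁻⁹)² = 0.002313 V.

V ≈ 0.00231 V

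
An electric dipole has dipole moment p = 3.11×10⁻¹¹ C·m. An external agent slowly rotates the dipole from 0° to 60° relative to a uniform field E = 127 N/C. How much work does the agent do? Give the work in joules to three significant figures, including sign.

W_ext = ΔU = U(θ₂) − U(θ₁) = −pE cosθ₂ − (−pE cosθ₁) = pE(cosθ₁ − cosθ₂).
W = (3.11×10⁻¹¹)(127)·(cos0° − cos60°) = (3.950×10⁻⁹)·(+0.5000) = 1.975×10⁻⁹ J.

W ≈ 1.97×10⁻⁹ J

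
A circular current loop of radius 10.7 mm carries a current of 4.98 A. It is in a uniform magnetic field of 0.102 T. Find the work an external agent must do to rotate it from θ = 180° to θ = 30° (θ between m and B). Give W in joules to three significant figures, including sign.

Magnetic moment m = IA = Iπa² = (4.98)·π·(0.0107)² = 0.001791 A·m².
W_ext = ΔU = −mB cosθ₂ + mB cosθ₁ = mB(cosθ₁ − cosθ₂).
W = (0.001791)(0.102)·(cos180° − cos30°) = (1.827×10⁻⁴)·(-1.8660) = -3.409×10⁻⁴ J.

W ≈ -3.41×10⁻⁴ J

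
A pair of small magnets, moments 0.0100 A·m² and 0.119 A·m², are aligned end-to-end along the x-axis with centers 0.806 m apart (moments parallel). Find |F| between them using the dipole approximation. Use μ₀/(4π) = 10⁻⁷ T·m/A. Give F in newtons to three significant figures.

F ≈ 1.69×10⁻⁹ N

On-axis B of dipole 1: B = (μ₀/4π)·2m₁/r³. Force on dipole 2: F = m₂·dB/dr.
dB/dr = −(μ₀/4π)·6m₁/r⁴, so |F| = (μ₀/4π)·6m₁m₂/r⁴.
F = 6(10⁻⁷)(0.0100)(0.119)/(0.806)⁴ = 1.692×10⁻⁹ N.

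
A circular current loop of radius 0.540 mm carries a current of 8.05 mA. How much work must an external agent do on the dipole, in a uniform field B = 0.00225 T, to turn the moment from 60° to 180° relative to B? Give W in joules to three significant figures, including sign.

W ≈ 2.49×10⁻¹¹ J

Magnetic moment m = IA = Iπa² = (0.00805)·π·(5.40×10⁻⁴)² = 7.375×10⁻⁹ A·m².
W_ext = ΔU = −mB cosθ₂ + mB cosθ₁ = mB(cosθ₁ − cosθ₂).
W = (7.375×10⁻⁹)(0.00225)·(cos60° − cos180°) = (1.659×10⁻¹¹)·(+1.5000) = 2.489×10⁻¹¹ J.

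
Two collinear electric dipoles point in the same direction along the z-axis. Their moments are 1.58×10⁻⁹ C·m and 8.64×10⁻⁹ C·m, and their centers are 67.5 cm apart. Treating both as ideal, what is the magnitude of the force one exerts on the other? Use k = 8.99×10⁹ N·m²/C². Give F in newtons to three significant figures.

On-axis field of dipole 1 at distance r: E = 2kp₁/r³. Force on dipole 2 is F = p₂·dE/dr (gradient along axis).
dE/dr = −6kp₁/r⁴, so |F| = 6kp₁p₂/r⁴ (attractive for aligned moments).
F = 6(8.99×10⁹)(1.58×10⁻⁹)(8.64×10⁻⁹)/(0.675)⁴ = 3.547×10⁻⁶ N.

F ≈ 3.55×10⁻⁶ N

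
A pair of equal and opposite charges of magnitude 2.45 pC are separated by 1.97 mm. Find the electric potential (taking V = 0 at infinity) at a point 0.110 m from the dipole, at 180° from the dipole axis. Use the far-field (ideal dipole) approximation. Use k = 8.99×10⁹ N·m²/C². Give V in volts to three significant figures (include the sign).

V ≈ -0.00359 V

Dipole moment p = qd = (2.45×10⁻¹² C)(0.00197 m) = 4.827×10⁻¹⁵ C·m.
The dipole potential is V = kp cosθ / r².
V = (8.99×10⁹)(4.827×10⁻¹⁵)·cos180° / (0.110)² = -0.003586 V.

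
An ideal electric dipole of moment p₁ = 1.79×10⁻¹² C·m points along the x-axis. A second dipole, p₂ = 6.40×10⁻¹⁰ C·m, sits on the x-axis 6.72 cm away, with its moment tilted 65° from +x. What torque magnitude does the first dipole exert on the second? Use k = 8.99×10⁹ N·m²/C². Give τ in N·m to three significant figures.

The second dipole sits on the axis of the first, so the field there is axial: E₁ = 2kp₁/r³ along +x.
E₁ = 2(8.99×10⁹)(1.79×10⁻¹²)/(0.0672)³ = 106.1 N/C.
Torque on the second dipole: τ = p₂ E₁ sinθ.
τ = (6.40×10⁻¹⁰)(106.1)·sin65° = 6.152×10⁻⁸ N·m.

τ ≈ 6.15×10⁻⁸ N·m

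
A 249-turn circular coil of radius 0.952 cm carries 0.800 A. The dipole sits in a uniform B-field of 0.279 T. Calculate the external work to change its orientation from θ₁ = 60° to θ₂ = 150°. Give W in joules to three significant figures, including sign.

W ≈ 0.0216 J

m = NIA = NIπa² = 249·(0.800)·π·(0.00952)² = 0.05672 A·m².
W_ext = ΔU = −mB cosθ₂ + mB cosθ₁ = mB(cosθ₁ − cosθ₂).
W = (0.05672)(0.279)·(cos60° − cos150°) = (0.01582)·(+1.3660) = 0.02162 J.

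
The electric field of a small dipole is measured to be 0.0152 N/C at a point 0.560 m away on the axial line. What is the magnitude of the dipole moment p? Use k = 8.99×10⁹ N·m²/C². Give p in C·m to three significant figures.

p ≈ 1.48×10⁻¹³ C·m

On axis E = 2kp/r³, so p = Er³/(2k).
p = (0.0152)·(0.560)³ / (2·8.99×10⁹) = 1.485×10⁻¹³ C·m.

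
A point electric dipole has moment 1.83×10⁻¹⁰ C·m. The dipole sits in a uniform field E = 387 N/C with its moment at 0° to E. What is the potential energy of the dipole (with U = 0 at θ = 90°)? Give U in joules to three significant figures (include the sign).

U = −p·E = −pE cosθ.
U = −(1.83×10⁻¹⁰)(387)·cos0° = -7.082×10⁻⁸ J.

U ≈ -7.08×10⁻⁸ J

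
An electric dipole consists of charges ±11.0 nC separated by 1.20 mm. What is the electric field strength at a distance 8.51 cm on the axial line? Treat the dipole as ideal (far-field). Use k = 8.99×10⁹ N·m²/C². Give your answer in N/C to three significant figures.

E ≈ 385 N/C

Dipole moment p = qd = (1.10×10⁻⁸ C)(0.00120 m) = 1.32×10⁻¹¹ C·m.
On the dipole axis E = 2kp/r³.
E = 2·(8.99×10⁹)(1.32×10⁻¹¹) / (0.0851)³ = 385.1 N/C.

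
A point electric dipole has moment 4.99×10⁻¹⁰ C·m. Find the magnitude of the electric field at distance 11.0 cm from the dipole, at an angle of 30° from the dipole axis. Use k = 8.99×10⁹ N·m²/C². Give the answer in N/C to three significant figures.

E ≈ 6080 N/C

At angle θ the dipole field magnitude is E = (kp/r³)·√(1 + 3cos²θ).
kp/r³ = (8.99×10⁹)(4.99×10⁻¹⁰) / (0.110)³ = 3370 N/C.
√(1 + 3cos²30°) = √(1 + 3·0.7500) = √3.2500 ≈ 1.8028.
E ≈ 3370 × 1.803 = 6076 N/C.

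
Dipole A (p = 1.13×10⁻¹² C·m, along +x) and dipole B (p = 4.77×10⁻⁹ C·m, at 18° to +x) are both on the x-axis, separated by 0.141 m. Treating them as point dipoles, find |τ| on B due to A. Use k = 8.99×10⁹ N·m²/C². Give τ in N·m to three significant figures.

τ ≈ 1.07×10⁻⁸ N·m

The second dipole sits on the axis of the first, so the field there is axial: E₁ = 2kp₁/r³ along +x.
E₁ = 2(8.99×10⁹)(1.13×10⁻¹²)/(0.141)³ = 7.248 N/C.
Torque on the second dipole: τ = p₂ E₁ sinθ.
τ = (4.77×10⁻⁹)(7.248)·sin18° = 1.068×10⁻⁸ N·m.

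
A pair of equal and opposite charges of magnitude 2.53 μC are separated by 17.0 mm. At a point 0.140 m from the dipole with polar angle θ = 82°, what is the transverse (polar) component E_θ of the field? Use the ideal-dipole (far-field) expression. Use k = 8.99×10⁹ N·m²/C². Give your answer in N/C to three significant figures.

E_θ ≈ 1.40×10⁵ N/C

Dipole moment p = qd = (2.53×10⁻⁶ C)(0.0170 m) = 4.301×10⁻⁸ C·m.
For a dipole, E_θ = (kp sinθ)/r³.
kp/r³ = (8.99×10⁹)(4.301×10⁻⁸)/(0.140)³ = 1.409×10⁵ N/C.
E_θ = 1.409×10⁵·sin82° = 1.395×10⁵ N/C.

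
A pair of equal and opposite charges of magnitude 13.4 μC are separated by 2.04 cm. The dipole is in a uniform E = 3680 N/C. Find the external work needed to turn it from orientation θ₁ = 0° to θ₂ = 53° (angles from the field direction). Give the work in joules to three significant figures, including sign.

W ≈ 4.01×10⁻⁴ J

Dipole moment p = qd = (1.34×10⁻⁵ C)(0.0204 m) = 2.734×10⁻⁷ C·m.
W_ext = ΔU = U(θ₂) − U(θ₁) = −pE cosθ₂ − (−pE cosθ₁) = pE(cosθ₁ − cosθ₂).
W = (2.734×10⁻⁷)(3680)·(cos0° − cos53°) = (0.001006)·(+0.3982) = 4.006×10⁻⁴ J.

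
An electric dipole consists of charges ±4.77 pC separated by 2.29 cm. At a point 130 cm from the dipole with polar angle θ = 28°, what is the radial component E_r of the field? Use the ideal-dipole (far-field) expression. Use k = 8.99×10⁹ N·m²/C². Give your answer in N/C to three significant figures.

Dipole moment p = qd = (4.77×10⁻¹² C)(0.0229 m) = 1.092×10⁻¹³ C·m.
For a dipole, E_r = (2kp cosθ)/r³.
kp/r³ = (8.99×10⁹)(1.092×10⁻¹³)/(1.30)³ = 4.468×10⁻⁴ N/C.
E_r = 2·4.468×10⁻⁴·cos28° = 7.891×10⁻⁴ N/C.

E_r ≈ 7.89×10⁻⁴ N/C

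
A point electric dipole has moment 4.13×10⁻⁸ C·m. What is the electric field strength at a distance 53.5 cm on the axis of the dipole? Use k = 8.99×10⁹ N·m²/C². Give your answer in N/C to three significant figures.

On the dipole axis E = 2kp/r³.
E = 2·(8.99×10⁹)(4.13×10⁻⁸) / (0.535)³ = 4849 N/C.

E ≈ 4850 N/C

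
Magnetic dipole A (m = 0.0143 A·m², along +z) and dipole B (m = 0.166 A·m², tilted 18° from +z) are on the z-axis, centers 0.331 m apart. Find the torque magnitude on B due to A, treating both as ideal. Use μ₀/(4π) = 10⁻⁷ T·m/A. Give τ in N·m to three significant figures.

Dipole B is on the axis of dipole A, so B₁ there is axial: B₁ = (μ₀/4π)·2m₁/r³ along +z.
B₁ = 2(10⁻⁷)(0.0143)/(0.331)³ = 7.886×10⁻⁸ T.
τ = m₂ B₁ sinθ.
τ = (0.166)(7.886×10⁻⁸)·sin18° = 4.046×10⁻⁹ N·m.

τ ≈ 4.05×10⁻⁹ N·m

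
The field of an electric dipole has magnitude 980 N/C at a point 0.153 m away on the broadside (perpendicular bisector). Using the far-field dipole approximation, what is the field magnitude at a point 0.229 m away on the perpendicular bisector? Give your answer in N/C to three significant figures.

Dipole fields scale as 1/r³ in the far field; the geometry is the same at both points.
E₂ = E₁ · (r₁/r₂)³ = 980 · (0.153/0.229)³.
(r₁/r₂)³ = (0.6681)³ = 0.2982.
E₂ ≈ 292.3 N/C.

E ≈ 292 N/C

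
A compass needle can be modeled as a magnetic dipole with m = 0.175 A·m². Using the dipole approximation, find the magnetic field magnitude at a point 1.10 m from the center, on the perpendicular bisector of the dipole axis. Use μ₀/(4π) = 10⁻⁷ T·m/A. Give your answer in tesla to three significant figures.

B ≈ 1.31×10⁻⁸ T

In the equatorial plane B = (μ₀/4π)·m/r³ (half the axial value).
B = (10⁻⁷)·(0.175) / (1.10)³ = 1.315×10⁻⁸ T.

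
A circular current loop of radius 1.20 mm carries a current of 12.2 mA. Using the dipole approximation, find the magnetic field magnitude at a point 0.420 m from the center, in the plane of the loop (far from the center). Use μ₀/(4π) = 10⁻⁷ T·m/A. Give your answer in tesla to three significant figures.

B ≈ 7.45×10⁻¹⁴ T

Magnetic moment m = IA = Iπa² = (0.0122)·π·(0.00120)² = 5.519×10⁻⁸ A·m².
In the equatorial plane B = (μ₀/4π)·m/r³ (half the axial value).
B = (10⁻⁷)·(5.519×10⁻⁸) / (0.420)³ = 7.449×10⁻¹⁴ T.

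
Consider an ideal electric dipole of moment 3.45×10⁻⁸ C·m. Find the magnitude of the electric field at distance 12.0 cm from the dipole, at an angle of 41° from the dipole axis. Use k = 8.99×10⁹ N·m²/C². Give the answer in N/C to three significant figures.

At angle θ the dipole field magnitude is E = (kp/r³)·√(1 + 3cos²θ).
kp/r³ = (8.99×10⁹)(3.45×10⁻⁸) / (0.120)³ = 1.795×10⁵ N/C.
√(1 + 3cos²41°) = √(1 + 3·0.5696) = √2.7088 ≈ 1.6458.
E ≈ 1.795×10⁵ × 1.646 = 2.954×10⁵ N/C.

E ≈ 2.95×10⁵ N/C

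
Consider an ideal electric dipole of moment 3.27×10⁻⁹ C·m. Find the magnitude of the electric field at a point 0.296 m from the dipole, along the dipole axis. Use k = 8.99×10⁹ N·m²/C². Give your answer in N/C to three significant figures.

E ≈ 2270 N/C

On the dipole axis E = 2kp/r³.
E = 2·(8.99×10⁹)(3.27×10⁻⁹) / (0.296)³ = 2267 N/C.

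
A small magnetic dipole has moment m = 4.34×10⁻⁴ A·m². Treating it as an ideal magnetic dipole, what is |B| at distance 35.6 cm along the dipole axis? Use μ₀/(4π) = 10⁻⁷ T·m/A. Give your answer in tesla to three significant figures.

On axis B = (μ₀/4π)·2m/r³.
B = 2·(10⁻⁷)·(4.34×10⁻⁴) / (0.356)³ = 1.924×10⁻⁹ T.

B ≈ 1.92×10⁻⁹ T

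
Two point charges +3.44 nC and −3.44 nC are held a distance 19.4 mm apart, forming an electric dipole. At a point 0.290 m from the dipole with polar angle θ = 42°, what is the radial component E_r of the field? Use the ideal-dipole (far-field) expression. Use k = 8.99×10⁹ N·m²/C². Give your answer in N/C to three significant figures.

E_r ≈ 36.6 N/C

Dipole moment p = qd = (3.44×10⁻⁹ C)(0.0194 m) = 6.674×10⁻¹¹ C·m.
For a dipole, E_r = (2kp cosθ)/r³.
kp/r³ = (8.99×10⁹)(6.674×10⁻¹¹)/(0.290)³ = 24.60 N/C.
E_r = 2·24.60·cos42° = 36.56 N/C.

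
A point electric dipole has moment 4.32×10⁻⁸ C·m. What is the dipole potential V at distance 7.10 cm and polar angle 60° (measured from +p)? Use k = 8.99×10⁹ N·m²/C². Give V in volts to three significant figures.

The dipole potential is V = kp cosθ / r².
V = (8.99×10⁹)(4.32×10⁻⁸)·cos60° / (0.0710)² = 3.852×10⁴ V.

V ≈ 3.85×10⁴ V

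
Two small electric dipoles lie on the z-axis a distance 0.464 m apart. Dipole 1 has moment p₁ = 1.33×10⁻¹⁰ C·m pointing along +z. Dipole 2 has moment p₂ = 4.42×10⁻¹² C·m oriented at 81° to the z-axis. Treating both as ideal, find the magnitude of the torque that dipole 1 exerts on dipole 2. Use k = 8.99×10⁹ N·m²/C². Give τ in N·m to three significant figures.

τ ≈ 1.05×10⁻¹⁰ N·m

The second dipole sits on the axis of the first, so the field there is axial: E₁ = 2kp₁/r³ along +z.
E₁ = 2(8.99×10⁹)(1.33×10⁻¹⁰)/(0.464)³ = 23.94 N/C.
Torque on the second dipole: τ = p₂ E₁ sinθ.
τ = (4.42×10⁻¹²)(23.94)·sin81° = 1.045×10⁻¹⁰ N·m.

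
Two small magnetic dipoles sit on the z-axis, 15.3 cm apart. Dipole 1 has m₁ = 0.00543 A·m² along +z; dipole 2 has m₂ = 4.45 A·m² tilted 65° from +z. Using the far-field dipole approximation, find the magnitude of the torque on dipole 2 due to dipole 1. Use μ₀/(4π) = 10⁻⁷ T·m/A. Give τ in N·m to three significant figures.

τ ≈ 1.22×10⁻⁶ N·m

Dipole B is on the axis of dipole A, so B₁ there is axial: B₁ = (μ₀/4π)·2m₁/r³ along +z.
B₁ = 2(10⁻⁷)(0.00543)/(0.153)³ = 3.032×10⁻⁷ T.
τ = m₂ B₁ sinθ.
τ = (4.45)(3.032×10⁻⁷)·sin65° = 1.223×10⁻⁶ N·m.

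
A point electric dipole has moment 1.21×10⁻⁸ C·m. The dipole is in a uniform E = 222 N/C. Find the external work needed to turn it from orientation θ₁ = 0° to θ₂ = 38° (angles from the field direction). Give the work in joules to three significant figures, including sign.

W_ext = ΔU = U(θ₂) − U(θ₁) = −pE cosθ₂ − (−pE cosθ₁) = pE(cosθ₁ − cosθ₂).
W = (1.21×10⁻⁸)(222)·(cos0° − cos38°) = (2.686×10⁻⁶)·(+0.2120) = 5.694×10⁻⁷ J.

W ≈ 5.69×10⁻⁷ J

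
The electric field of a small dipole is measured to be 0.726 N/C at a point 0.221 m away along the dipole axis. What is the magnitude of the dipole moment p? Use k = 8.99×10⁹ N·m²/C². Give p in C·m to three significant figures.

On axis E = 2kp/r³, so p = Er³/(2k).
p = (0.726)·(0.221)³ / (2·8.99×10⁹) = 4.358×10⁻¹³ C·m.

p ≈ 4.36×10⁻¹³ C·m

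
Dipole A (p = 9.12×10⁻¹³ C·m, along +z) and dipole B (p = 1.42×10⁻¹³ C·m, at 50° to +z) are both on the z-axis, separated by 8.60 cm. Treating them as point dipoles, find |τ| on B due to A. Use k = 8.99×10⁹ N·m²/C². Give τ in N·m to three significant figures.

τ ≈ 2.80×10⁻¹² N·m

The second dipole sits on the axis of the first, so the field there is axial: E₁ = 2kp₁/r³ along +z.
E₁ = 2(8.99×10⁹)(9.12×10⁻¹³)/(0.0860)³ = 25.78 N/C.
Torque on the second dipole: τ = p₂ E₁ sinθ.
τ = (1.42×10⁻¹³)(25.78)·sin50° = 2.804×10⁻¹² N·m.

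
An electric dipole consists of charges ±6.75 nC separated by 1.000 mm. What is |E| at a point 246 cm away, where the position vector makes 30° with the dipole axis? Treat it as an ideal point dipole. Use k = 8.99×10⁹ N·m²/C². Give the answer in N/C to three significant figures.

E ≈ 0.00735 N/C

Dipole moment p = qd = (6.75×10⁻⁹ C)(0.00100 m) = 6.75×10⁻¹² C·m.
At angle θ the dipole field magnitude is E = (kp/r³)·√(1 + 3cos²θ).
kp/r³ = (8.99×10⁹)(6.75×10⁻¹²) / (2.46)³ = 0.004076 N/C.
√(1 + 3cos²30°) = √(1 + 3·0.7500) = √3.2500 ≈ 1.8028.
E ≈ 0.004076 × 1.803 = 0.007349 N/C.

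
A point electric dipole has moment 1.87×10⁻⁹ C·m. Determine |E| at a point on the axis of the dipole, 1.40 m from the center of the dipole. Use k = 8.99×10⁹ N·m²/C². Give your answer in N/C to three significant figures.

E ≈ 12.3 N/C

On the dipole axis E = 2kp/r³.
E = 2·(8.99×10⁹)(1.87×10⁻⁹) / (1.40)³ = 12.25 N/C.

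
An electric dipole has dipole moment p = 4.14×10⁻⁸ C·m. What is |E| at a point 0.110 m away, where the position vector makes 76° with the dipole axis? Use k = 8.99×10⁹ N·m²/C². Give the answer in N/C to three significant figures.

E ≈ 3.03×10⁵ N/C

At angle θ the dipole field magnitude is E = (kp/r³)·√(1 + 3cos²θ).
kp/r³ = (8.99×10⁹)(4.14×10⁻⁸) / (0.110)³ = 2.796×10⁵ N/C.
√(1 + 3cos²76°) = √(1 + 3·0.0585) = √1.1756 ≈ 1.0842.
E ≈ 2.796×10⁵ × 1.084 = 3.032×10⁵ N/C.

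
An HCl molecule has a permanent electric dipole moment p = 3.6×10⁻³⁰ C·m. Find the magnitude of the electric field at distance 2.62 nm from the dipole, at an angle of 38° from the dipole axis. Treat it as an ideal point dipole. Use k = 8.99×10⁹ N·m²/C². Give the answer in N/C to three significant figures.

At angle θ the dipole field magnitude is E = (kp/r³)·√(1 + 3cos²θ).
kp/r³ = (8.99×10⁹)(3.60×10⁻³⁰) / (2.62×10⁻⁹)³ = 1.800×10⁶ N/C.
√(1 + 3cos²38°) = √(1 + 3·0.6210) = √2.8629 ≈ 1.6920.
E ≈ 1.800×10⁶ × 1.692 = 3.045×10⁶ N/C.

E ≈ 3.04×10⁶ N/C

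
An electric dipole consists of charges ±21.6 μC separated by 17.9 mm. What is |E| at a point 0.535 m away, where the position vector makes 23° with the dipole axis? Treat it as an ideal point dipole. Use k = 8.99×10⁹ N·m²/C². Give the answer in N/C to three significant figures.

Dipole moment p = qd = (2.16×10⁻⁵ C)(0.0179 m) = 3.866×10⁻⁷ C·m.
At angle θ the dipole field magnitude is E = (kp/r³)·√(1 + 3cos²θ).
kp/r³ = (8.99×10⁹)(3.866×10⁻⁷) / (0.535)³ = 2.270×10⁴ N/C.
√(1 + 3cos²23°) = √(1 + 3·0.8473) = √3.5420 ≈ 1.8820.
E ≈ 2.270×10⁴ × 1.882 = 4.272×10⁴ N/C.

E ≈ 4.27×10⁴ N/C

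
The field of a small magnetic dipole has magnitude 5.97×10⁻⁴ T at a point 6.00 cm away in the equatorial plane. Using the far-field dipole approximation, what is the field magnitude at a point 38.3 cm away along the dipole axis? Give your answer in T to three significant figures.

B ≈ 4.59×10⁻⁶ T

Dipole fields scale as 1/r³ in the far field.
The axial field is twice the equatorial field at the same r, so the geometry factor is 2/1.
B₂ = B₁ · (2/1) · (r₁/r₂)³ = 5.97×10⁻⁴ · 2 · (6.00/38.3)³.
(r₁/r₂)³ = (0.1567)³ = 0.003845.
B₂ ≈ 4.591×10⁻⁶ T.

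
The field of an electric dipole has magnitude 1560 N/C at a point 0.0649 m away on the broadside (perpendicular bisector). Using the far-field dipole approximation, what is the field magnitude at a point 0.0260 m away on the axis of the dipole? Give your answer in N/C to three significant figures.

Dipole fields scale as 1/r³ in the far field.
The axial field is twice the equatorial field at the same r, so the geometry factor is 2/1.
E₂ = E₁ · (2/1) · (r₁/r₂)³ = 1560 · 2 · (0.0649/0.0260)³.
(r₁/r₂)³ = (2.496)³ = 15.55.
E₂ ≈ 4.853×10⁴ N/C.

E ≈ 4.85×10⁴ N/C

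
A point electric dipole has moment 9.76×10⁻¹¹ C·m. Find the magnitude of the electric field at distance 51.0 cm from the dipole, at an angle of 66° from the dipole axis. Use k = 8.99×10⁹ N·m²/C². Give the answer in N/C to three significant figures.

At angle θ the dipole field magnitude is E = (kp/r³)·√(1 + 3cos²θ).
kp/r³ = (8.99×10⁹)(9.76×10⁻¹¹) / (0.510)³ = 6.615 N/C.
√(1 + 3cos²66°) = √(1 + 3·0.1654) = √1.4963 ≈ 1.2232.
E ≈ 6.615 × 1.223 = 8.091 N/C.

E ≈ 8.09 N/C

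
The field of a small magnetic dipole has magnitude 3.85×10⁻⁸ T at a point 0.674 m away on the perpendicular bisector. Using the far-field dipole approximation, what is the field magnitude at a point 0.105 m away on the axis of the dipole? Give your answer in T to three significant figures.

Dipole fields scale as 1/r³ in the far field.
The axial field is twice the equatorial field at the same r, so the geometry factor is 2/1.
B₂ = B₁ · (2/1) · (r₁/r₂)³ = 3.85×10⁻⁸ · 2 · (0.674/0.105)³.
(r₁/r₂)³ = (6.419)³ = 264.5.
B₂ ≈ 2.037×10⁻⁵ T.

B ≈ 2.04×10⁻⁵ T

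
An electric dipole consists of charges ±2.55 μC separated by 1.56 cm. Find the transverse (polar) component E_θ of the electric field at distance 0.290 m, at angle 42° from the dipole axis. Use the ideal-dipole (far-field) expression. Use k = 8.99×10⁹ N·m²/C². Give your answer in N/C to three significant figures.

Dipole moment p = qd = (2.55×10⁻⁶ C)(0.0156 m) = 3.978×10⁻⁸ C·m.
For a dipole, E_θ = (kp sinθ)/r³.
kp/r³ = (8.99×10⁹)(3.978×10⁻⁸)/(0.290)³ = 1.466×10⁴ N/C.
E_θ = 1.466×10⁴·sin42° = 9812 N/C.

E_θ ≈ 9810 N/C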